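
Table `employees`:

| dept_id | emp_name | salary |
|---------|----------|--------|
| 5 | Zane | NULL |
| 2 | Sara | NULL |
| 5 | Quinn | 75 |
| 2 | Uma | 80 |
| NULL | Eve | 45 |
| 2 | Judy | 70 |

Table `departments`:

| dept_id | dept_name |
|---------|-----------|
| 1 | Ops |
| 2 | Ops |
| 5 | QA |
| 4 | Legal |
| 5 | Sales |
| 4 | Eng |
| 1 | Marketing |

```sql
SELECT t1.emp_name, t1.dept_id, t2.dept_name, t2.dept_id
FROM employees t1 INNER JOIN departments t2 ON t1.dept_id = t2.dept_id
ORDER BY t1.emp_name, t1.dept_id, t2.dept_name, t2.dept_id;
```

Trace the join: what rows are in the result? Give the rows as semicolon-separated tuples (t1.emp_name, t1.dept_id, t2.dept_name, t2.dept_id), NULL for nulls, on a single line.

(Judy, 2, Ops, 2); (Quinn, 5, QA, 5); (Quinn, 5, Sales, 5); (Sara, 2, Ops, 2); (Uma, 2, Ops, 2); (Zane, 5, QA, 5); (Zane, 5, Sales, 5)

INNER JOIN keeps only pairs where the ON condition holds.
Matching on t1.dept_id = t2.dept_id. A NULL in a compared column never satisfies the condition.
- t1[0] dept_id=5 → 2 match(es) in t2 → 2 row(s).
- t1[1] dept_id=2 → 1 match(es) in t2 → 1 row(s).
- t1[2] dept_id=5 → 2 match(es) in t2 → 2 row(s).
- t1[3] dept_id=2 → 1 match(es) in t2 → 1 row(s).
- t1[4] dept_id=NULL → no match; dropped.
- t1[5] dept_id=2 → 1 match(es) in t2 → 1 row(s).
After projecting and ordering:
t1.emp_name | t1.dept_id | t2.dept_name | t2.dept_id
Judy | 2 | Ops | 2
Quinn | 5 | QA | 5
Quinn | 5 | Sales | 5
Sara | 2 | Ops | 2
Uma | 2 | Ops | 2
Zane | 5 | QA | 5
Zane | 5 | Sales | 5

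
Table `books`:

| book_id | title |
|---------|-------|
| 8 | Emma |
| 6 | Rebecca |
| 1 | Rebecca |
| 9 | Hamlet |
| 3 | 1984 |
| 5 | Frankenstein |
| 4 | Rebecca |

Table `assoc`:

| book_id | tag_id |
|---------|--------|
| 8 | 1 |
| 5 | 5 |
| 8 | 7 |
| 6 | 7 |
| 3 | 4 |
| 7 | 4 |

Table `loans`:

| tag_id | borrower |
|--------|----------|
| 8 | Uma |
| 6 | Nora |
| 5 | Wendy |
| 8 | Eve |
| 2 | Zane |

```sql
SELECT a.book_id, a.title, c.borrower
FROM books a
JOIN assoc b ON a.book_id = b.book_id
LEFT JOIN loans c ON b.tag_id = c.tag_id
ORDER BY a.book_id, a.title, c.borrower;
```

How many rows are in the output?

5

Evaluate left to right. First `books a INNER JOIN assoc b` on book_id: 5 row(s).
Then LEFT JOIN `loans c` on tag_id: each of those 5 rows is kept; rows whose b.tag_id has no match in c get NULL for c's columns.
Result: 5 row(s).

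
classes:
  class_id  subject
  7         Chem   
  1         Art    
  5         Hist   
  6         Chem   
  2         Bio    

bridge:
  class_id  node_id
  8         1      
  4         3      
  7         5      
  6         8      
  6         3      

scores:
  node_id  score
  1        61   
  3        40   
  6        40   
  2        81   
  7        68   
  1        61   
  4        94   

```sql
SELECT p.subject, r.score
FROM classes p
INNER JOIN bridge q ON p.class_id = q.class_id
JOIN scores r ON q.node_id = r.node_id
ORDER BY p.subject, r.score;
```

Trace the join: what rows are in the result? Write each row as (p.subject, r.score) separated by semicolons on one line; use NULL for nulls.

(Chem, 40)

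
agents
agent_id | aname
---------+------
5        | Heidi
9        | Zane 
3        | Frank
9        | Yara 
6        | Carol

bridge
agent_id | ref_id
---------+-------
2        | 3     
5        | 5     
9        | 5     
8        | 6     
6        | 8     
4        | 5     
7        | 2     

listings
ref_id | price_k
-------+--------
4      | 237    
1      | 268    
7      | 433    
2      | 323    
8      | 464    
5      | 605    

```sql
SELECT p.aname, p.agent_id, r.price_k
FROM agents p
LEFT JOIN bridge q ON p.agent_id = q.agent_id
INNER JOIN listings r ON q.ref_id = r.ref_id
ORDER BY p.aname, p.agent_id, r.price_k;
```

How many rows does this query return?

Step 1 — p LEFT JOIN q on agent_id → 5 row(s).
Then INNER JOIN `listings r` on ref_id: keep only rows whose q.ref_id appears in r.
Result: 4 row(s).

4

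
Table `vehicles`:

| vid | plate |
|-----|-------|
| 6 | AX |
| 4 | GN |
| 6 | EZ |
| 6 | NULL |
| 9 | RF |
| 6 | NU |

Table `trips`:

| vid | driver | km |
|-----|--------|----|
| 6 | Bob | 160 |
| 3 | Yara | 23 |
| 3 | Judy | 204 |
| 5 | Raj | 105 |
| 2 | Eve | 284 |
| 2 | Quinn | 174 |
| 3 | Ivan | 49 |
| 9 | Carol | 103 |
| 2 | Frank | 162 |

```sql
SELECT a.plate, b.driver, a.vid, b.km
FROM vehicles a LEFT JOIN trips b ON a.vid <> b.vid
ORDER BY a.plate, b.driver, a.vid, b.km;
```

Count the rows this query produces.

49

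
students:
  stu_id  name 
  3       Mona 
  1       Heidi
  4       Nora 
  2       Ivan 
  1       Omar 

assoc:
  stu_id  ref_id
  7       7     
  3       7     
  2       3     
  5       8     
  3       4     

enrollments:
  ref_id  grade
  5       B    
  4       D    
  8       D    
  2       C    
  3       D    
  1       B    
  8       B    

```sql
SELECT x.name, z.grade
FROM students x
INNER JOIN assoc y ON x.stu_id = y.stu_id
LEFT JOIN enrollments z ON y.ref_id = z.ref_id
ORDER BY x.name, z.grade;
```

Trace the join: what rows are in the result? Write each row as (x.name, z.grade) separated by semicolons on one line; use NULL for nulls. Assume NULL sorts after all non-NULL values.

(Ivan, D); (Mona, D); (Mona, NULL)

Joins associate left-to-right: students INNER JOIN assoc on stu_id gives 3 intermediate row(s).
Then LEFT JOIN `enrollments z` on ref_id: each of those 3 rows is kept; rows whose y.ref_id has no match in z get NULL for z's columns.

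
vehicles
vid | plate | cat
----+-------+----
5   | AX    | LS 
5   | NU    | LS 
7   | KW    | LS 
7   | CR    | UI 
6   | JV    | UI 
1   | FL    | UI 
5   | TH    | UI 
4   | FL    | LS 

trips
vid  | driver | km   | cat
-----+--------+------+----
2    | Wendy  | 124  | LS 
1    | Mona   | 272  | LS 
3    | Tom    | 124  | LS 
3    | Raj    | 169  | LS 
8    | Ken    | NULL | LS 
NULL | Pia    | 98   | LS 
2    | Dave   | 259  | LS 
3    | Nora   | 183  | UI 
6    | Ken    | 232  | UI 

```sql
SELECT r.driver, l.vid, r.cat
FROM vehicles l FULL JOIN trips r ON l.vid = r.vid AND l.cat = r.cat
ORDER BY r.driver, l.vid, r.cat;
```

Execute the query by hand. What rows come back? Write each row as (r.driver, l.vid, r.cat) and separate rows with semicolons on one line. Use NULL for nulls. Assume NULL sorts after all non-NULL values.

(Dave, NULL, LS); (Ken, 6, UI); (Ken, NULL, LS); (Mona, NULL, LS); (Nora, NULL, UI); (Pia, NULL, LS); (Raj, NULL, LS); (Tom, NULL, LS); (Wendy, NULL, LS); (NULL, 1, NULL); (NULL, 4, NULL); (NULL, 5, NULL); (NULL, 5, NULL); (NULL, 5, NULL); (NULL, 7, NULL); (NULL, 7, NULL)

FULL OUTER JOIN keeps every row from both sides; unmatched rows get NULL for the other side's columns.
Matching on l.vid = r.vid AND l.cat = r.cat. A NULL in a compared column never satisfies the condition.
- vid=5, cat=LS: no r row matches, row kept with r columns NULL.
- vid=5, cat=LS: no r row matches, row kept with r columns NULL.
- vid=7, cat=LS: no r row matches, row kept with r columns NULL.
- vid=7, cat=UI: no r row matches, row kept with r columns NULL.
- vid=6, cat=UI: 1 matching r row(s), so 1 row(s) emitted.
- vid=1, cat=UI: no r row matches, row kept with r columns NULL.
- vid=5, cat=UI: no r row matches, row kept with r columns NULL.
- vid=4, cat=LS: no r row matches, row kept with r columns NULL.
- plus 8 unmatched r row(s), each kept with NULL l columns.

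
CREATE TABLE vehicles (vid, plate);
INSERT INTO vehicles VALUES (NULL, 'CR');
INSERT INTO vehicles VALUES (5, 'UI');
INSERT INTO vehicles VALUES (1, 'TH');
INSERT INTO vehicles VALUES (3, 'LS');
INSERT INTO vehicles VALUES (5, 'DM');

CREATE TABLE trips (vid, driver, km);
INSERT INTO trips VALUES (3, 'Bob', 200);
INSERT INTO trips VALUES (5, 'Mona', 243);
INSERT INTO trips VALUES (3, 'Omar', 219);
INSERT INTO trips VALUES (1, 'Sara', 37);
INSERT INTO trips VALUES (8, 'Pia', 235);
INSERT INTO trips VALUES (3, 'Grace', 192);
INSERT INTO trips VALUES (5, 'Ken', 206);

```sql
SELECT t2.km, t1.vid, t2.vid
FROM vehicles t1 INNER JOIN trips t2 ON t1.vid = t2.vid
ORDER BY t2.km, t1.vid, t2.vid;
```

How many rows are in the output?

8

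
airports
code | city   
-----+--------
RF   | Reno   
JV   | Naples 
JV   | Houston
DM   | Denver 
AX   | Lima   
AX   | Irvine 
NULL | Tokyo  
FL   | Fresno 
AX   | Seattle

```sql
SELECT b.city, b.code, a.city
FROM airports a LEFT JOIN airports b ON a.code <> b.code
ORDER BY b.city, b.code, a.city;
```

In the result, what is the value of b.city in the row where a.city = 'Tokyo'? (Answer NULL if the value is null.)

NULL

LEFT JOIN keeps every row from `airports a`; unmatched rows get NULL for `airports b`'s columns.
Matching on a.code <> b.code. A NULL in a compared column never satisfies the condition.
Matched pairs: 48; unmatched a rows kept: 1.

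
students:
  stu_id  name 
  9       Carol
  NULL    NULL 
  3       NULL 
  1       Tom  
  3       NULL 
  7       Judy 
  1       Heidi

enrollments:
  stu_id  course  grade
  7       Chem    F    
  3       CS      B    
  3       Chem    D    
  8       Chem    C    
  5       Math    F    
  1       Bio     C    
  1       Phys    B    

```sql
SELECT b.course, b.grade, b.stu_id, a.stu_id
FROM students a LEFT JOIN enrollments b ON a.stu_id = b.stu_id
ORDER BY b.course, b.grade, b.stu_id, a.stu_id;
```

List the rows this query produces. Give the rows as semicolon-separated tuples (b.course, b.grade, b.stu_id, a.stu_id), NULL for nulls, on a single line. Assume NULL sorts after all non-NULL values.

LEFT JOIN keeps every row from `students`; unmatched rows get NULL for `enrollments`'s columns.
Matching on a.stu_id = b.stu_id. A NULL in a compared column never satisfies the condition.
- a row (stu_id=9): no match → kept, b columns NULL.
- a row (stu_id=NULL): no match → kept, b columns NULL.
- a row (stu_id=3): matches 2 b row(s) → 2 output row(s).
- a row (stu_id=1): matches 2 b row(s) → 2 output row(s).
- a row (stu_id=3): matches 2 b row(s) → 2 output row(s).
- a row (stu_id=7): matches 1 b row(s) → 1 output row(s).
- a row (stu_id=1): matches 2 b row(s) → 2 output row(s).

(Bio, C, 1, 1); (Bio, C, 1, 1); (CS, B, 3, 3); (CS, B, 3, 3); (Chem, D, 3, 3); (Chem, D, 3, 3); (Chem, F, 7, 7); (Phys, B, 1, 1); (Phys, B, 1, 1); (NULL, NULL, NULL, 9); (NULL, NULL, NULL, NULL)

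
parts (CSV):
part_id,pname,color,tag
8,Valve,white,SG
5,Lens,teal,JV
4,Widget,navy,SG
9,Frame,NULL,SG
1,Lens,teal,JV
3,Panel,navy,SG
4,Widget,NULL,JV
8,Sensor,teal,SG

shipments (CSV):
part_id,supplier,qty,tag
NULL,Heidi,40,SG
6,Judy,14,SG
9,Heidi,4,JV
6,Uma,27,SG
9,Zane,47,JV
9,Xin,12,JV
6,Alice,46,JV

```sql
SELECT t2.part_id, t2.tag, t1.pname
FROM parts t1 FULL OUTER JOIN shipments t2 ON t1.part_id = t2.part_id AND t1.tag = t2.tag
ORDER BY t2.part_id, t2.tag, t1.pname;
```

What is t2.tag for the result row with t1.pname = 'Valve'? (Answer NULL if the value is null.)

NULL

FULL OUTER JOIN keeps every row from both sides; unmatched rows get NULL for the other side's columns.
Matching on t1.part_id = t2.part_id AND t1.tag = t2.tag. A NULL in a compared column never satisfies the condition.
- t1 (part_id=8, tag=SG) has no partner → padded with NULL.
- t1 (part_id=5, tag=JV) has no partner → padded with NULL.
- t1 (part_id=4, tag=SG) has no partner → padded with NULL.
- t1 (part_id=9, tag=SG) has no partner → padded with NULL.
- t1 (part_id=1, tag=JV) has no partner → padded with NULL.
- t1 (part_id=3, tag=SG) has no partner → padded with NULL.
- t1 (part_id=4, tag=JV) has no partner → padded with NULL.
- t1 (part_id=8, tag=SG) has no partner → padded with NULL.
- 7 t2 row(s) had no t1 match → kept, t1 columns NULL.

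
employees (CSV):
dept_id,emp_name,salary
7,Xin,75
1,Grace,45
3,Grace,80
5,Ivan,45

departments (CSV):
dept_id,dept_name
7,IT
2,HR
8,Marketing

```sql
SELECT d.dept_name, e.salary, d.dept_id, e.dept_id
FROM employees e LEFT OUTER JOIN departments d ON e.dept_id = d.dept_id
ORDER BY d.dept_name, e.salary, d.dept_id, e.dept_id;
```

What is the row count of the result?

4

LEFT JOIN keeps every row from `employees`; unmatched rows get NULL for `departments`'s columns.
Matching on e.dept_id = d.dept_id.
- e (dept_id=7) pairs with 1 row(s) of d.
- e (dept_id=1) has no partner → padded with NULL.
- e (dept_id=3) has no partner → padded with NULL.
- e (dept_id=5) has no partner → padded with NULL.
Total: 1 matched + 3 padded = 4 rows.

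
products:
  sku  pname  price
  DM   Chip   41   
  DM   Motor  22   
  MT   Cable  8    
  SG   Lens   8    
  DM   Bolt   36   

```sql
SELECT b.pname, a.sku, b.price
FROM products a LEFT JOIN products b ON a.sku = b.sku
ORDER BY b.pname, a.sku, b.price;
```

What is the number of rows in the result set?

LEFT JOIN keeps every row from `products a`; unmatched rows get NULL for `products b`'s columns.
Matching on a.sku = b.sku.
Matched pairs: 11; unmatched a rows kept: 0.
Total: 11 rows.

11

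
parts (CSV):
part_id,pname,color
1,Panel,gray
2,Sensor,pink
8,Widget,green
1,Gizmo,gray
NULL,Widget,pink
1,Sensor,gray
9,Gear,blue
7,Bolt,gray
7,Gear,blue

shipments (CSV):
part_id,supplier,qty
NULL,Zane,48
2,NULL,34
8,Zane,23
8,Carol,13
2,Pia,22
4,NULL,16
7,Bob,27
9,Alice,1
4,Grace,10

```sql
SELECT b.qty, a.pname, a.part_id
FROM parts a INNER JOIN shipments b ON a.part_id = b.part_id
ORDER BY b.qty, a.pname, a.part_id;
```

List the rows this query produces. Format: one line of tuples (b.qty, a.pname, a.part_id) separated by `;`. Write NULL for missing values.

(1, Gear, 9); (13, Widget, 8); (22, Sensor, 2); (23, Widget, 8); (27, Bolt, 7); (27, Gear, 7); (34, Sensor, 2)

INNER JOIN keeps only pairs where the ON condition holds.
Matching on a.part_id = b.part_id. A NULL in a compared column never satisfies the condition.
- a (part_id=1) has no partner → excluded.
- a (part_id=2) pairs with 2 row(s) of b.
- a (part_id=8) pairs with 2 row(s) of b.
- a (part_id=1) has no partner → excluded.
- a (part_id=NULL) has no partner → excluded.
- a (part_id=1) has no partner → excluded.
- a (part_id=9) pairs with 1 row(s) of b.
- a (part_id=7) pairs with 1 row(s) of b.
- a (part_id=7) pairs with 1 row(s) of b.
After projecting and ordering:
b.qty | a.pname | a.part_id
1 | Gear | 9
13 | Widget | 8
22 | Sensor | 2
23 | Widget | 8
27 | Bolt | 7
27 | Gear | 7
34 | Sensor | 2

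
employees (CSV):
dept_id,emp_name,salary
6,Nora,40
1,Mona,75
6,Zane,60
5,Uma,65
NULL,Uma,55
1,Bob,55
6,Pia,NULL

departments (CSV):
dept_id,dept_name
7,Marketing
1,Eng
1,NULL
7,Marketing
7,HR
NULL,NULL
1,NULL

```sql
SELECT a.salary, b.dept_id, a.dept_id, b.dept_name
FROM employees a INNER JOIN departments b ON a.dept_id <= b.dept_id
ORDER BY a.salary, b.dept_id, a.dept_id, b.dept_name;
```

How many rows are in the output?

24

INNER JOIN keeps only pairs where the ON condition holds.
Matching on a.dept_id <= b.dept_id. A NULL in a compared column never satisfies the condition.
- dept_id=6: 3 matching b row(s), so 3 row(s) emitted.
- dept_id=1: 6 matching b row(s), so 6 row(s) emitted.
- dept_id=6: 3 matching b row(s), so 3 row(s) emitted.
- dept_id=5: 3 matching b row(s), so 3 row(s) emitted.
- dept_id=NULL: no matching b row, dropped.
- dept_id=1: 6 matching b row(s), so 6 row(s) emitted.
- dept_id=6: 3 matching b row(s), so 3 row(s) emitted.
Total: 24 rows.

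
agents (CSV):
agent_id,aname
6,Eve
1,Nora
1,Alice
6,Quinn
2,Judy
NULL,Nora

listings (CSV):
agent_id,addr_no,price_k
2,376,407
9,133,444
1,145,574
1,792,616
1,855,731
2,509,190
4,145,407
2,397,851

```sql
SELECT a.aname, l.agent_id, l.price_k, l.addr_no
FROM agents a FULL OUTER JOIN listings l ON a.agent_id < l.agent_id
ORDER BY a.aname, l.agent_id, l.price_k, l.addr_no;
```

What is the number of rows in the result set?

18

FULL OUTER JOIN keeps every row from both sides; unmatched rows get NULL for the other side's columns.
Matching on a.agent_id < l.agent_id. A NULL in a compared column never satisfies the condition.
- a (agent_id=6) pairs with 1 row(s) of l.
- a (agent_id=1) pairs with 5 row(s) of l.
- a (agent_id=1) pairs with 5 row(s) of l.
- a (agent_id=6) pairs with 1 row(s) of l.
- a (agent_id=2) pairs with 2 row(s) of l.
- a (agent_id=NULL) has no partner → padded with NULL.
- 3 row(s) from l found no a partner → padded with NULL.
Total: 14 matched + 4 padded = 18 rows.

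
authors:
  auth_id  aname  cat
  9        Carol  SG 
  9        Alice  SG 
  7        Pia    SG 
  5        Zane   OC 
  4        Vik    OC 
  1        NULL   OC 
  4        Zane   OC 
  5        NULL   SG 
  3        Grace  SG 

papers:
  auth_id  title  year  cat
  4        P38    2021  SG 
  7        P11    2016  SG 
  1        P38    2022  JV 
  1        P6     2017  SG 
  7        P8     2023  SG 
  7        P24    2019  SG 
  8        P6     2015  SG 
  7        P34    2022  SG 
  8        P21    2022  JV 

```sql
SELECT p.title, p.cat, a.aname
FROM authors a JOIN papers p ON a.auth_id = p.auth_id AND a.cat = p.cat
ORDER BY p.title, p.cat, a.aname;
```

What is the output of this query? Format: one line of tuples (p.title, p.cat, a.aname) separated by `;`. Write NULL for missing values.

(P11, SG, Pia); (P24, SG, Pia); (P34, SG, Pia); (P8, SG, Pia)

INNER JOIN keeps only pairs where the ON condition holds.
Matching on a.auth_id = p.auth_id AND a.cat = p.cat.
- a[0] auth_id=9, cat=SG → no match; dropped.
- a[1] auth_id=9, cat=SG → no match; dropped.
- a[2] auth_id=7, cat=SG → 4 match(es) in p → 4 row(s).
- a[3] auth_id=5, cat=OC → no match; dropped.
- a[4] auth_id=4, cat=OC → no match; dropped.
- a[5] auth_id=1, cat=OC → no match; dropped.
- a[6] auth_id=4, cat=OC → no match; dropped.
- a[7] auth_id=5, cat=SG → no match; dropped.
- a[8] auth_id=3, cat=SG → no match; dropped.
After projecting and ordering:
p.title | p.cat | a.aname
P11 | SG | Pia
P24 | SG | Pia
P34 | SG | Pia
P8 | SG | Pia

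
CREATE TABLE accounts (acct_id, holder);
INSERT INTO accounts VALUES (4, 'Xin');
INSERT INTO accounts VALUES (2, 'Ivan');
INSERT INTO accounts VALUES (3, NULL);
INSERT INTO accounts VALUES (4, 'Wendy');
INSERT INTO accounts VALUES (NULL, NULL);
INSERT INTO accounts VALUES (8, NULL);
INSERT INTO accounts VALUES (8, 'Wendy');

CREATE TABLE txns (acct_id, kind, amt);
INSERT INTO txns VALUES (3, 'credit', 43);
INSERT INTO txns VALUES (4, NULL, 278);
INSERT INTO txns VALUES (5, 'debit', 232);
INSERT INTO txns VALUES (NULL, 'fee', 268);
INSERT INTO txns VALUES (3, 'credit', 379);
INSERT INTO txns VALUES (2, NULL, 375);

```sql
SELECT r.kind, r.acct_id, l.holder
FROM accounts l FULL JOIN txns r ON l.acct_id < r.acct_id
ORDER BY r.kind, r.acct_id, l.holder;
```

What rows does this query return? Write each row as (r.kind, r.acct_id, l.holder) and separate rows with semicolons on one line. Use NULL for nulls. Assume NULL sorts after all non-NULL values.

FULL OUTER JOIN keeps every row from both sides; unmatched rows get NULL for the other side's columns.
Matching on l.acct_id < r.acct_id. A NULL in a compared column never satisfies the condition.
- l (acct_id=4) pairs with 1 row(s) of r.
- l (acct_id=2) pairs with 4 row(s) of r.
- l (acct_id=3) pairs with 2 row(s) of r.
- l (acct_id=4) pairs with 1 row(s) of r.
- l (acct_id=NULL) has no partner → padded with NULL.
- l (acct_id=8) has no partner → padded with NULL.
- l (acct_id=8) has no partner → padded with NULL.
- 2 r row(s) had no l match → kept, l columns NULL.

(credit, 3, Ivan); (credit, 3, Ivan); (debit, 5, Ivan); (debit, 5, Wendy); (debit, 5, Xin); (debit, 5, NULL); (fee, NULL, NULL); (NULL, 2, NULL); (NULL, 4, Ivan); (NULL, 4, NULL); (NULL, NULL, Wendy); (NULL, NULL, NULL); (NULL, NULL, NULL)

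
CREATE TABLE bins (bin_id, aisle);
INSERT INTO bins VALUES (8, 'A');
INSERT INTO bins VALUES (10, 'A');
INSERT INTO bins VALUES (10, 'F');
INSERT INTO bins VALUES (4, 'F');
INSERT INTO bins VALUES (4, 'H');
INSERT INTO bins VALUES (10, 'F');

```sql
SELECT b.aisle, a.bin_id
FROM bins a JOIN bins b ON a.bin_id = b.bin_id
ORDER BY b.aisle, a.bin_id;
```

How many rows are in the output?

14

INNER JOIN keeps only pairs where the ON condition holds.
Matching on a.bin_id = b.bin_id.
- bin_id=8: 1 matching b row(s), so 1 row(s) emitted.
- bin_id=10: 3 matching b row(s), so 3 row(s) emitted.
- bin_id=10: 3 matching b row(s), so 3 row(s) emitted.
- bin_id=4: 2 matching b row(s), so 2 row(s) emitted.
- bin_id=4: 2 matching b row(s), so 2 row(s) emitted.
- bin_id=10: 3 matching b row(s), so 3 row(s) emitted.
Total: 14 rows.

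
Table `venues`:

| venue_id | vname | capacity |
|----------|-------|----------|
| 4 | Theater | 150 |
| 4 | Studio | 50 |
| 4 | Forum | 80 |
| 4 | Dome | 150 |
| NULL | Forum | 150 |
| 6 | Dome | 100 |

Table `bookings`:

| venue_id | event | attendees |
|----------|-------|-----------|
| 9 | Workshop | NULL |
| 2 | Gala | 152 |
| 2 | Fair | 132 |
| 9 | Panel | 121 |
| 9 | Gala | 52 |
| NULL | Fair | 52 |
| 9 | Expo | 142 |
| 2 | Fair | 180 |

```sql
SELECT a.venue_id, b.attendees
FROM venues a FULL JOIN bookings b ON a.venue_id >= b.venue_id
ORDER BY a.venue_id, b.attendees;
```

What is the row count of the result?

FULL OUTER JOIN keeps every row from both sides; unmatched rows get NULL for the other side's columns.
Matching on a.venue_id >= b.venue_id. A NULL in a compared column never satisfies the condition.
- a (venue_id=4) pairs with 3 row(s) of b.
- a (venue_id=4) pairs with 3 row(s) of b.
- a (venue_id=4) pairs with 3 row(s) of b.
- a (venue_id=4) pairs with 3 row(s) of b.
- a (venue_id=NULL) has no partner → padded with NULL.
- a (venue_id=6) pairs with 3 row(s) of b.
- plus 5 unmatched b row(s), each kept with NULL a columns.
Total: 15 matched + 6 padded = 21 rows.

21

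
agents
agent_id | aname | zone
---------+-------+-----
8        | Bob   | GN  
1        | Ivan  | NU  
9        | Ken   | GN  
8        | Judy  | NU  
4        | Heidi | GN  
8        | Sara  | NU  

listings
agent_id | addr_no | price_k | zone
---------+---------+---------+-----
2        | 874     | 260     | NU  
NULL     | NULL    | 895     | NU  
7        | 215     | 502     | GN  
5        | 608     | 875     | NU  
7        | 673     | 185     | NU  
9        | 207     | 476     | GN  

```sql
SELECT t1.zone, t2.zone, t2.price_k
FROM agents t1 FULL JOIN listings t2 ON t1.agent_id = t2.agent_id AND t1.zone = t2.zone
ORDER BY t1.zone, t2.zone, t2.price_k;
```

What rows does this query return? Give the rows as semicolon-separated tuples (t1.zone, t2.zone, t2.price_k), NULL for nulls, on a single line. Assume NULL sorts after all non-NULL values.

FULL OUTER JOIN keeps every row from both sides; unmatched rows get NULL for the other side's columns.
Matching on t1.agent_id = t2.agent_id AND t1.zone = t2.zone. A NULL in a compared column never satisfies the condition.
- t1 row (agent_id=8, zone=GN): no match → kept, t2 columns NULL.
- t1 row (agent_id=1, zone=NU): no match → kept, t2 columns NULL.
- t1 row (agent_id=9, zone=GN): matches 1 t2 row(s) → 1 output row(s).
- t1 row (agent_id=8, zone=NU): no match → kept, t2 columns NULL.
- t1 row (agent_id=4, zone=GN): no match → kept, t2 columns NULL.
- t1 row (agent_id=8, zone=NU): no match → kept, t2 columns NULL.
- plus 5 unmatched t2 row(s), each kept with NULL t1 columns.

(GN, GN, 476); (GN, NULL, NULL); (GN, NULL, NULL); (NU, NULL, NULL); (NU, NULL, NULL); (NU, NULL, NULL); (NULL, GN, 502); (NULL, NU, 185); (NULL, NU, 260); (NULL, NU, 875); (NULL, NU, 895)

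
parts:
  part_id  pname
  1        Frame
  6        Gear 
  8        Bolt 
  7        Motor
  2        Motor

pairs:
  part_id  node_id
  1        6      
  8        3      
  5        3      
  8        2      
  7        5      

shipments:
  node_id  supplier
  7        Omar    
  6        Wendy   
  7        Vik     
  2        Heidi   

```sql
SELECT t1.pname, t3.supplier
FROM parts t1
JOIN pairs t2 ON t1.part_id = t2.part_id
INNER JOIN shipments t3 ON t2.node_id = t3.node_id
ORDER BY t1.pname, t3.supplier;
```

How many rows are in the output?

2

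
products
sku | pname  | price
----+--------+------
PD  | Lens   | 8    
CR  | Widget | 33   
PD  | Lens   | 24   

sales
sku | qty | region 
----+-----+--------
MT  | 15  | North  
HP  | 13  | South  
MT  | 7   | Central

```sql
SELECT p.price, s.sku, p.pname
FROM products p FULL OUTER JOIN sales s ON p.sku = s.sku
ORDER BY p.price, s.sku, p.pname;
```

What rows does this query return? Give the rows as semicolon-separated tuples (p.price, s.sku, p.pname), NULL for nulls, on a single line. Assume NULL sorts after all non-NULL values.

(8, NULL, Lens); (24, NULL, Lens); (33, NULL, Widget); (NULL, HP, NULL); (NULL, MT, NULL); (NULL, MT, NULL)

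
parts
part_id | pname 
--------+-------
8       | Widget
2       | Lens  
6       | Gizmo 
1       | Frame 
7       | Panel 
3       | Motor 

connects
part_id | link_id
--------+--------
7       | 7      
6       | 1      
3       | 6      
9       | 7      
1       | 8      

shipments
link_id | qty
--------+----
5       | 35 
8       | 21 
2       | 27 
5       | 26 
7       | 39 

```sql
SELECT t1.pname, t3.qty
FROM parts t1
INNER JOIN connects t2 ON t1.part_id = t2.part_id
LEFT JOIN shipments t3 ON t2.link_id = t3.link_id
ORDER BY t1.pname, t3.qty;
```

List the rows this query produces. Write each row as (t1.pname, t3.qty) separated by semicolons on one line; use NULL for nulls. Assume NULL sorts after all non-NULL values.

(Frame, 21); (Gizmo, NULL); (Motor, NULL); (Panel, 39)

Evaluate left to right. First `parts t1 INNER JOIN connects t2` on part_id: 4 row(s).
Then LEFT JOIN `shipments t3` on link_id: each of those 4 rows is kept; rows whose t2.link_id has no match in t3 get NULL for t3's columns.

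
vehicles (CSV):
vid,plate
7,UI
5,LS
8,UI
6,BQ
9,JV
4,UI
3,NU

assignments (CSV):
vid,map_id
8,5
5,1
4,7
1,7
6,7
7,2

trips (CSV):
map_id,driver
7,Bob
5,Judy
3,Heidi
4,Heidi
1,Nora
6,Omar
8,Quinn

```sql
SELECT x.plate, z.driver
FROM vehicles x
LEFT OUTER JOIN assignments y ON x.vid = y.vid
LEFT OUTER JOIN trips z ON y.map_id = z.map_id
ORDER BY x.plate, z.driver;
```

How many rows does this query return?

7

Evaluate left to right. First `vehicles x LEFT JOIN assignments y` on vid: 7 row(s).
Then LEFT JOIN `trips z` on map_id: each of those 7 rows is kept; rows whose y.map_id has no match in z get NULL for z's columns.
Result: 7 row(s).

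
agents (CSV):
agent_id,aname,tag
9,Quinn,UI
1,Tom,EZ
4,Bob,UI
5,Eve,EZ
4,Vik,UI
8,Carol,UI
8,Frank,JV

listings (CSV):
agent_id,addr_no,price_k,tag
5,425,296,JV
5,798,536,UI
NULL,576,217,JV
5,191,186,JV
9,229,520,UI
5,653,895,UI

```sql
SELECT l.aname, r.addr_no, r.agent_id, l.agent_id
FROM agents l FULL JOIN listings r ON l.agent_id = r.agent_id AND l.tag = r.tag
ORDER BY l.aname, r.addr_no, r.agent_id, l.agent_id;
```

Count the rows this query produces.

FULL OUTER JOIN keeps every row from both sides; unmatched rows get NULL for the other side's columns.
Matching on l.agent_id = r.agent_id AND l.tag = r.tag. A NULL in a compared column never satisfies the condition.
- l (agent_id=9, tag=UI) pairs with 1 row(s) of r.
- l (agent_id=1, tag=EZ) has no partner → padded with NULL.
- l (agent_id=4, tag=UI) has no partner → padded with NULL.
- l (agent_id=5, tag=EZ) has no partner → padded with NULL.
- l (agent_id=4, tag=UI) has no partner → padded with NULL.
- l (agent_id=8, tag=UI) has no partner → padded with NULL.
- l (agent_id=8, tag=JV) has no partner → padded with NULL.
- 5 r row(s) had no l match → kept, l columns NULL.
Total: 1 matched + 11 padded = 12 rows.

12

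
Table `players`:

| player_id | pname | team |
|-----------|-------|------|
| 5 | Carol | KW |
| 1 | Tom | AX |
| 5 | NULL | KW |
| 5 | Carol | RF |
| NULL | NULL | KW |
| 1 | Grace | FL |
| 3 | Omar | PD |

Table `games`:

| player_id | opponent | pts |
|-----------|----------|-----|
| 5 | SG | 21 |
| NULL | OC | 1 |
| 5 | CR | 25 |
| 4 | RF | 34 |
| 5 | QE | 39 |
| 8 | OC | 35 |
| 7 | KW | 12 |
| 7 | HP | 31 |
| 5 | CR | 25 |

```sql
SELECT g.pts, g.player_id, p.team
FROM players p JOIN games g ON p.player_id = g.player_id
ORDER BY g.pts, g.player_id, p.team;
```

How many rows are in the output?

12

INNER JOIN keeps only pairs where the ON condition holds.
Matching on p.player_id = g.player_id. A NULL in a compared column never satisfies the condition.
- player_id=5: 4 matching g row(s), so 4 row(s) emitted.
- player_id=1: no matching g row, dropped.
- player_id=5: 4 matching g row(s), so 4 row(s) emitted.
- player_id=5: 4 matching g row(s), so 4 row(s) emitted.
- player_id=NULL: no matching g row, dropped.
- player_id=1: no matching g row, dropped.
- player_id=3: no matching g row, dropped.
Total: 12 rows.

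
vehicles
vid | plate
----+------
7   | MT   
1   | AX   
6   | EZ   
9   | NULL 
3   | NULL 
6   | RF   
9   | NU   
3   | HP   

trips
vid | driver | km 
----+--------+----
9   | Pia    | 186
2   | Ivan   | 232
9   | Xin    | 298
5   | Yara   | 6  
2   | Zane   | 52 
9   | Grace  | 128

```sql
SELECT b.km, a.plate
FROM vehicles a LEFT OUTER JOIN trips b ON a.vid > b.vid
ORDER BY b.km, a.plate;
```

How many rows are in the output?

LEFT JOIN keeps every row from `vehicles`; unmatched rows get NULL for `trips`'s columns.
Matching on a.vid > b.vid.
- a (vid=7) pairs with 3 row(s) of b.
- a (vid=1) has no partner → padded with NULL.
- a (vid=6) pairs with 3 row(s) of b.
- a (vid=9) pairs with 3 row(s) of b.
- a (vid=3) pairs with 2 row(s) of b.
- a (vid=6) pairs with 3 row(s) of b.
- a (vid=9) pairs with 3 row(s) of b.
- a (vid=3) pairs with 2 row(s) of b.
Total: 19 matched + 1 padded = 20 rows.

20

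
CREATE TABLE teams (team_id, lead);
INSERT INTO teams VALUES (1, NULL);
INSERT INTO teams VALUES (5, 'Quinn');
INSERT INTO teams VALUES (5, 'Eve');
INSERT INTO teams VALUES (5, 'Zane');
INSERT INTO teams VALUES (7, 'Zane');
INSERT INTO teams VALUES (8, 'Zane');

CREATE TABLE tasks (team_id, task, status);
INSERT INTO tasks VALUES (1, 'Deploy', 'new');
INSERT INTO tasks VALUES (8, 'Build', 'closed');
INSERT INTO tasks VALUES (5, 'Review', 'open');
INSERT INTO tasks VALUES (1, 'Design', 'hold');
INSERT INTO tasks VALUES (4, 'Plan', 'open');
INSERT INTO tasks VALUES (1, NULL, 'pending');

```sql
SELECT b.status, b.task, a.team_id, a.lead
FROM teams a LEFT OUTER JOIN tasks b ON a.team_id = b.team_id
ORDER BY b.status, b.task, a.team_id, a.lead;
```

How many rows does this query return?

8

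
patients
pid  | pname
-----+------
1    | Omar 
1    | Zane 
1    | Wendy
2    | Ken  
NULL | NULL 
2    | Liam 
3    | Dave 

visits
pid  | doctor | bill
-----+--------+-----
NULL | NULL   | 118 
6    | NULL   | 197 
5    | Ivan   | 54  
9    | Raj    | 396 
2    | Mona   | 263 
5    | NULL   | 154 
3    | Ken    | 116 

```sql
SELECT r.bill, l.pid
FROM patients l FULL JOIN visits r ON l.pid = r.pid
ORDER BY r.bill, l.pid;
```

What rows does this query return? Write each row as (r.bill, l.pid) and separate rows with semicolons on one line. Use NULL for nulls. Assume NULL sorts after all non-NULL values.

(54, NULL); (116, 3); (118, NULL); (154, NULL); (197, NULL); (263, 2); (263, 2); (396, NULL); (NULL, 1); (NULL, 1); (NULL, 1); (NULL, NULL)

FULL OUTER JOIN keeps every row from both sides; unmatched rows get NULL for the other side's columns.
Matching on l.pid = r.pid. A NULL in a compared column never satisfies the condition.
- l row (pid=1): no match → kept, r columns NULL.
- l row (pid=1): no match → kept, r columns NULL.
- l row (pid=1): no match → kept, r columns NULL.
- l row (pid=2): matches 1 r row(s) → 1 output row(s).
- l row (pid=NULL): no match → kept, r columns NULL.
- l row (pid=2): matches 1 r row(s) → 1 output row(s).
- l row (pid=3): matches 1 r row(s) → 1 output row(s).
- plus 5 unmatched r row(s), each kept with NULL l columns.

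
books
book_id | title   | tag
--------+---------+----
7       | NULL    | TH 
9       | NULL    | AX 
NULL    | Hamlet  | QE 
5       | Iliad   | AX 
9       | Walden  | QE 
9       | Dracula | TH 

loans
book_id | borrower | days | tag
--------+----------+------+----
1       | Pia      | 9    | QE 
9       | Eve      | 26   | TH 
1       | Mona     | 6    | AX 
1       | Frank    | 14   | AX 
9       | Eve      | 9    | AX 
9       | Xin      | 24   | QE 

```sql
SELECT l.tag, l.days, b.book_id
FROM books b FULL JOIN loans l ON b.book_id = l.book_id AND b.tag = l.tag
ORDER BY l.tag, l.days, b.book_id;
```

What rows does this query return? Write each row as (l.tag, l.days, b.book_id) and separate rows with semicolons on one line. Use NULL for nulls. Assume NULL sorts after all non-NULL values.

(AX, 6, NULL); (AX, 9, 9); (AX, 14, NULL); (QE, 9, NULL); (QE, 24, 9); (TH, 26, 9); (NULL, NULL, 5); (NULL, NULL, 7); (NULL, NULL, NULL)

FULL OUTER JOIN keeps every row from both sides; unmatched rows get NULL for the other side's columns.
Matching on b.book_id = l.book_id AND b.tag = l.tag. A NULL in a compared column never satisfies the condition.
- book_id=7, tag=TH: no l row matches, row kept with l columns NULL.
- book_id=9, tag=AX: 1 matching l row(s), so 1 row(s) emitted.
- book_id=NULL, tag=QE: no l row matches, row kept with l columns NULL.
- book_id=5, tag=AX: no l row matches, row kept with l columns NULL.
- book_id=9, tag=QE: 1 matching l row(s), so 1 row(s) emitted.
- book_id=9, tag=TH: 1 matching l row(s), so 1 row(s) emitted.
- plus 3 unmatched l row(s), each kept with NULL b columns.
After projecting and ordering:
l.tag | l.days | b.book_id
AX | 6 | NULL
AX | 9 | 9
AX | 14 | NULL
QE | 9 | NULL
QE | 24 | 9
TH | 26 | 9
NULL | NULL | 5
NULL | NULL | 7
NULL | NULL | NULL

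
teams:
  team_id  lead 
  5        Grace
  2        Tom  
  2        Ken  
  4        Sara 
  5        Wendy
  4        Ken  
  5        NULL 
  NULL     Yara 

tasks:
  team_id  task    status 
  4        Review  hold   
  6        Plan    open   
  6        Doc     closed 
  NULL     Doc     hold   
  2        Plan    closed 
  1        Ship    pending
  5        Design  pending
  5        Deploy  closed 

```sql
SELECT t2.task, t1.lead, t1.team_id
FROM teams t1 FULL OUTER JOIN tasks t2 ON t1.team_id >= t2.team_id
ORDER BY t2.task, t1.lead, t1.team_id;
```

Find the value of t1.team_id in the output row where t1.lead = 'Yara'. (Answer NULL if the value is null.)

NULL

FULL OUTER JOIN keeps every row from both sides; unmatched rows get NULL for the other side's columns.
Matching on t1.team_id >= t2.team_id. A NULL in a compared column never satisfies the condition.
Matched pairs: 25; unmatched t1 rows kept: 1; unmatched t2 rows kept: 3.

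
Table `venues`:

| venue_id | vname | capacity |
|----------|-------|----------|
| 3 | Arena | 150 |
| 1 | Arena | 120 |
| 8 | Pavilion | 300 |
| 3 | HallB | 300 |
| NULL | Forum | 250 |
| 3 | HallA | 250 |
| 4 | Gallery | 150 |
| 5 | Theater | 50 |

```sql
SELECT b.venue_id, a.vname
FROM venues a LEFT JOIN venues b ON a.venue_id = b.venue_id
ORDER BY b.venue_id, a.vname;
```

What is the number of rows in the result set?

LEFT JOIN keeps every row from `venues a`; unmatched rows get NULL for `venues b`'s columns.
Matching on a.venue_id = b.venue_id. A NULL in a compared column never satisfies the condition.
- a row (venue_id=3): matches 3 b row(s) → 3 output row(s).
- a row (venue_id=1): matches 1 b row(s) → 1 output row(s).
- a row (venue_id=8): matches 1 b row(s) → 1 output row(s).
- a row (venue_id=3): matches 3 b row(s) → 3 output row(s).
- a row (venue_id=NULL): no match → kept, b columns NULL.
- a row (venue_id=3): matches 3 b row(s) → 3 output row(s).
- a row (venue_id=4): matches 1 b row(s) → 1 output row(s).
- a row (venue_id=5): matches 1 b row(s) → 1 output row(s).
Total: 13 matched + 1 padded = 14 rows.

14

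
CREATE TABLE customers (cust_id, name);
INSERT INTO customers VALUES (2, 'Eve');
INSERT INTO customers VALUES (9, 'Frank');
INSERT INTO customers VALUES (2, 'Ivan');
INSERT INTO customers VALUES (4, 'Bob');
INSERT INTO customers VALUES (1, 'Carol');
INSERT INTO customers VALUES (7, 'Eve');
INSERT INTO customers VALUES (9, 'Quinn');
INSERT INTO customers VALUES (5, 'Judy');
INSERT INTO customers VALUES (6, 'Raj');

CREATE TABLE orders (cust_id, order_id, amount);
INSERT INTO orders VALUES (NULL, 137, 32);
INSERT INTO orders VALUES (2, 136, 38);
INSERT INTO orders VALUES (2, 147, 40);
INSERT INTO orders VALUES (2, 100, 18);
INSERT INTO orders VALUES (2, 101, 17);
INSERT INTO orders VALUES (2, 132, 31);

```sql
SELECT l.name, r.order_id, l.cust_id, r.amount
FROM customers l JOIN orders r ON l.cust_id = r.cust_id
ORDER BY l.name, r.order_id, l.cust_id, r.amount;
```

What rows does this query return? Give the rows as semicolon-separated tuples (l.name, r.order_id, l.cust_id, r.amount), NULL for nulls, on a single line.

(Eve, 100, 2, 18); (Eve, 101, 2, 17); (Eve, 132, 2, 31); (Eve, 136, 2, 38); (Eve, 147, 2, 40); (Ivan, 100, 2, 18); (Ivan, 101, 2, 17); (Ivan, 132, 2, 31); (Ivan, 136, 2, 38); (Ivan, 147, 2, 40)

INNER JOIN keeps only pairs where the ON condition holds.
Matching on l.cust_id = r.cust_id. A NULL in a compared column never satisfies the condition.
Matched pairs: 10.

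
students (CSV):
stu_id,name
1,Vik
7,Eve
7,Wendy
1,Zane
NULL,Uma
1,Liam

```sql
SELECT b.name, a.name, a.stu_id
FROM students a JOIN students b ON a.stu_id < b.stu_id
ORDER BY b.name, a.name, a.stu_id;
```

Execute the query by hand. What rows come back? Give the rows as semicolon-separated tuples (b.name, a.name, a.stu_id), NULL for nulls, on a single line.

(Eve, Liam, 1); (Eve, Vik, 1); (Eve, Zane, 1); (Wendy, Liam, 1); (Wendy, Vik, 1); (Wendy, Zane, 1)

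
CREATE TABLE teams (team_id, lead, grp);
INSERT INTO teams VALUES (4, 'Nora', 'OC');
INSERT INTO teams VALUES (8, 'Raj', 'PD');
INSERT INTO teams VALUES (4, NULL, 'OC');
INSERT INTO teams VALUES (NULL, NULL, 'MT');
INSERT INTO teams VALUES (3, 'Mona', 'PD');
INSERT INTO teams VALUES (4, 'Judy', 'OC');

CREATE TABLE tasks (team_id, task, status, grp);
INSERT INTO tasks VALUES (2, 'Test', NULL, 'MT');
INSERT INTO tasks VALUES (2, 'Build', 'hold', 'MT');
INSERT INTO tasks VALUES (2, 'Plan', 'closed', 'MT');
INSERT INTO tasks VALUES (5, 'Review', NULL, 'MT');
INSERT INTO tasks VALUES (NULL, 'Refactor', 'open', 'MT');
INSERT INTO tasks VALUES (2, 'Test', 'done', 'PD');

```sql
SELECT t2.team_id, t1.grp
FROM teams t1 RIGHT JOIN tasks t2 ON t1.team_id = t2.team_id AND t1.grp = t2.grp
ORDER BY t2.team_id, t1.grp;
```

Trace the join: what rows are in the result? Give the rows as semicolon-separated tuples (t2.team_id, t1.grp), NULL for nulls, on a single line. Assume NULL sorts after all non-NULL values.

(2, NULL); (2, NULL); (2, NULL); (2, NULL); (5, NULL); (NULL, NULL)

RIGHT JOIN keeps every row from `tasks`; unmatched rows get NULL for `teams`'s columns.
Matching on t1.team_id = t2.team_id AND t1.grp = t2.grp. A NULL in a compared column never satisfies the condition.
Matched pairs: 0; unmatched t2 rows kept: 6.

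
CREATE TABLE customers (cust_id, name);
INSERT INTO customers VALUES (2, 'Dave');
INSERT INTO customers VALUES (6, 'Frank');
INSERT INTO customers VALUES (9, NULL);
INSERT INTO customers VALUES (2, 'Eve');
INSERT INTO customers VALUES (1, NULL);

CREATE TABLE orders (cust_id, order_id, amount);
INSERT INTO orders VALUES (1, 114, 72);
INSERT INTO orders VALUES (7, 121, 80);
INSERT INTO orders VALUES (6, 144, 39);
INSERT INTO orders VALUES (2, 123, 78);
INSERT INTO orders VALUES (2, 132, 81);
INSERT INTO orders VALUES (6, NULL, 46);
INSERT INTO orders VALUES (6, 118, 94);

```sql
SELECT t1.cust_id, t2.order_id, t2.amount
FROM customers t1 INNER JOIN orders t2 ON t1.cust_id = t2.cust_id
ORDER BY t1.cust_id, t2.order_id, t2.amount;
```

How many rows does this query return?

8

INNER JOIN keeps only pairs where the ON condition holds.
Matching on t1.cust_id = t2.cust_id.
- t1 row (cust_id=2): matches 2 t2 row(s) → 2 output row(s).
- t1 row (cust_id=6): matches 3 t2 row(s) → 3 output row(s).
- t1 row (cust_id=9): no match → dropped.
- t1 row (cust_id=2): matches 2 t2 row(s) → 2 output row(s).
- t1 row (cust_id=1): matches 1 t2 row(s) → 1 output row(s).
Total: 8 rows.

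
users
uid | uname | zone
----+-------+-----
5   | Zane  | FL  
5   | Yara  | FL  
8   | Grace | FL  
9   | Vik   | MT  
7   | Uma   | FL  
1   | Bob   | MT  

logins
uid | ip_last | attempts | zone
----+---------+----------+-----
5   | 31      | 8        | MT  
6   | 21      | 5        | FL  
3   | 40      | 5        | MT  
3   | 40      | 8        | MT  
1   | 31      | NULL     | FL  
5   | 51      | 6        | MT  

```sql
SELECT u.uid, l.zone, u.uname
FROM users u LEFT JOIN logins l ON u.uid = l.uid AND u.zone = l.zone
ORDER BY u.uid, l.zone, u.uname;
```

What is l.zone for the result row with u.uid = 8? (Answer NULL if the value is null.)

NULL

LEFT JOIN keeps every row from `users`; unmatched rows get NULL for `logins`'s columns.
Matching on u.uid = l.uid AND u.zone = l.zone.
- u[0] uid=5, zone=FL → no match; kept with NULLs on the l side.
- u[1] uid=5, zone=FL → no match; kept with NULLs on the l side.
- u[2] uid=8, zone=FL → no match; kept with NULLs on the l side.
- u[3] uid=9, zone=MT → no match; kept with NULLs on the l side.
- u[4] uid=7, zone=FL → no match; kept with NULLs on the l side.
- u[5] uid=1, zone=MT → no match; kept with NULLs on the l side.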